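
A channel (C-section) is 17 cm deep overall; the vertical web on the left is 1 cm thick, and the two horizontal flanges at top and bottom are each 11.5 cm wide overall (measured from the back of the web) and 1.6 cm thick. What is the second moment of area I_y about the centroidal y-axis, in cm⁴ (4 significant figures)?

I_y ≈ 683.3 cm⁴

Treat the section as a set of non-overlapping primitives; coordinates are from the bounding-box lower-left.
Web: 1 × 17, A = 17 cm², x = 0.5 cm, Ī = 1.41667 cm⁴.
Top flange (beyond web): 10.5 × 1.6, A = 16.8 cm², x = 6.25 cm, Ī = 154.35 cm⁴.
Bottom flange (beyond web): 10.5 × 1.6, A = 16.8 cm², x = 6.25 cm, Ī = 154.35 cm⁴.
Centroid: x̄ = ΣA·x / ΣA = 4.31818 cm.
Transfer each piece to the centroidal y-axis using Ī + A·d² with d = x − 4.31818:
  web: d = -3.81818 cm → contributes +249.251 cm⁴
  top flange (beyond web): d = 1.93182 cm → contributes +217.046 cm⁴
  bottom flange (beyond web): d = 1.93182 cm → contributes +217.046 cm⁴
Total I = 683.344 cm⁴.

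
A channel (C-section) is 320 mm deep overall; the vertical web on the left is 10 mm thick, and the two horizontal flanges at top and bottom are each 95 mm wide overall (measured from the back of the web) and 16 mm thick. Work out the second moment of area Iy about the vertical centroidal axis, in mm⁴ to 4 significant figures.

Iy ≈ 4.982 × 10⁶ mm⁴

Break the section into simple shapes (no overlaps), measuring from the bottom-left corner of the bounding box.
Web: 10 × 320, A = 3 200 mm², x = 5 mm, Ī = 26666.7 mm⁴.
Top flange (beyond web): 85 × 16, A = 1 360 mm², x = 52.5 mm, Ī = 818 833 mm⁴.
Bottom flange (beyond web): 85 × 16, A = 1 360 mm², x = 52.5 mm, Ī = 818 833 mm⁴.
Centroid: x̄ = ΣA·x / ΣA = 26.8243 mm.
Transfer each piece to the vertical centroidal axis using Ī + A·d² with d = x − 26.8243:
  web: d = -21.8243 mm → contributes +1 550 830 mm⁴
  top flange (beyond web): d = 25.6757 mm → contributes +1 715 400 mm⁴
  bottom flange (beyond web): d = 25.6757 mm → contributes +1 715 400 mm⁴
Total I = 4 981 631 mm⁴.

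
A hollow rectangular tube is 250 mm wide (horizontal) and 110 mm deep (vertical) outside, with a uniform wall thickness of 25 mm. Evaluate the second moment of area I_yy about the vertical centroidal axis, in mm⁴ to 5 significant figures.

Split into non-overlapping primitives; take the origin at the lower-left of the bounding box.
Outer rectangle: 250 × 110, A = 27 500 mm², x = 125 mm, Ī = 143 229 167 mm⁴.
Inner void (subtracted): 200 × 60, A = 12 000 mm², x = 125 mm, Ī = 40 000 000 mm⁴.
By symmetry the centroid is at mid-width, x̄ = 125 mm.
All pieces are centred on the vertical centroidal axis, so I = ΣĪ (holes subtracted) = 103 229 167 mm⁴.

I_yy ≈ 1.0323 × 10⁸ mm⁴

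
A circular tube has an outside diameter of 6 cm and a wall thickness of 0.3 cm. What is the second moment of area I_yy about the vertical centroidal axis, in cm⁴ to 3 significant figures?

I_yy ≈ 21.9 cm⁴

Split into non-overlapping primitives; take the origin at the lower-left of the bounding box.
Outer circle: ⌀6, A = 28.274 cm², x = 3 cm, Ī = 63.617 cm⁴.
Bore (subtracted): ⌀5.4, A = 22.902 cm², x = 3 cm, Ī = 41.739 cm⁴.
By symmetry the centroid is at mid-width, x̄ = 3 cm.
All pieces are centred on the vertical centroidal axis, so I = ΣĪ (holes subtracted) = 21.878 cm⁴.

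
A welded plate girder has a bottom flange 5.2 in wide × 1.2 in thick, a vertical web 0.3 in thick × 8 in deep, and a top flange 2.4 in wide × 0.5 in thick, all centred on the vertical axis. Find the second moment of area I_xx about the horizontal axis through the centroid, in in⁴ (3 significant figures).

Treat the section as a set of non-overlapping primitives; coordinates are from the bounding-box lower-left.
Bottom plate: 5.2 × 1.2, A = 6.24 in², y = 0.6 in, Ī = 0.7488 in⁴.
Web plate: 0.3 × 8, A = 2.4 in², y = 5.2 in, Ī = 12.8 in⁴.
Top plate: 2.4 × 0.5, A = 1.2 in², y = 9.45 in, Ī = 0.025 in⁴.
Centroid: ȳ = ΣA·y / ΣA = 2.8012 in.
Transfer each piece to the horizontal axis through the centroid using Ī + A·d² with d = y − 2.8012:
  bottom plate: d = -2.2012 in → contributes +30.984 in⁴
  web plate: d = 2.3988 in → contributes +26.61 in⁴
  top plate: d = 6.6488 in → contributes +53.073 in⁴
Total I = 110.67 in⁴.

I_xx ≈ 111 in⁴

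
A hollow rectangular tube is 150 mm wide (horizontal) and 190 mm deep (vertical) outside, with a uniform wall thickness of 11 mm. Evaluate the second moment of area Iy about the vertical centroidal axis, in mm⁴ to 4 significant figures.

Break the section into simple shapes (no overlaps), measuring from the bottom-left corner of the bounding box.
Outer rectangle: 150 × 190, A = 28 500 mm², x = 75 mm, Ī = 53 437 500 mm⁴.
Inner void (subtracted): 128 × 168, A = 21 504 mm², x = 75 mm, Ī = 29 360 128 mm⁴.
By symmetry the centroid is at mid-width, x̄ = 75 mm.
All pieces are centred on the vertical centroidal axis, so I = ΣĪ (holes subtracted) = 24 077 372 mm⁴.

Iy ≈ 2.408 × 10⁷ mm⁴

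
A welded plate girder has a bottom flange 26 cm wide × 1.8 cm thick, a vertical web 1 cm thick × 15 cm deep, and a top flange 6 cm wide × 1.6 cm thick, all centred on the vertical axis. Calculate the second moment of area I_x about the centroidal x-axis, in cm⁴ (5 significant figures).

I_x ≈ 2883.5 cm⁴

Break the section into simple shapes (no overlaps), measuring from the bottom-left corner of the bounding box.
Bottom plate: 26 × 1.8, A = 46.8 cm², y = 0.9 cm, Ī = 12.636 cm⁴.
Web plate: 1 × 15, A = 15 cm², y = 9.3 cm, Ī = 281.25 cm⁴.
Top plate: 6 × 1.6, A = 9.6 cm², y = 17.6 cm, Ī = 2.048 cm⁴.
Centroid: ȳ = ΣA·y / ΣA = 4.910084 cm.
Transfer each piece to the centroidal x-axis using Ī + A·d² with d = y − 4.910084:
  bottom plate: d = -4.010084 cm → contributes +765.2162 cm⁴
  web plate: d = 4.389916 cm → contributes +570.3204 cm⁴
  top plate: d = 12.68992 cm → contributes +1547.974 cm⁴
Total I = 2883.511 cm⁴.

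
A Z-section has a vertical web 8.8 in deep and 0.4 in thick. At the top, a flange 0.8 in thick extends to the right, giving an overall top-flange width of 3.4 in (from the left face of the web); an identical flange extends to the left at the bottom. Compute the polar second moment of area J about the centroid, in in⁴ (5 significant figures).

Split into non-overlapping primitives; take the origin at the lower-left of the bounding box.
Web: 0.4 × 8.8, A = 3.52 in², y = 4.4 in, Ī = 22.71573 in⁴.
Top flange (beyond web): 3 × 0.8, A = 2.4 in², y = 8.4 in, Ī = 0.128 in⁴.
Bottom flange (beyond web): 3 × 0.8, A = 2.4 in², y = 0.4 in, Ī = 0.128 in⁴.
Centroid: ȳ = ΣA·y / ΣA = 4.4 in.
Transfer each piece to the centroidal x-axis using Ī + A·d² with d = y − 4.4:
  web: d = 0 in → contributes +22.71573 in⁴
  top flange (beyond web): d = 4 in → contributes +38.528 in⁴
  bottom flange (beyond web): d = -4 in → contributes +38.528 in⁴
Total I = 99.77173 in⁴.
For the y-axis: x̄ = 3.2 in.
Repeating about the centroidal y-axis gives I_y = 17.51893 in⁴.
Polar second moment: J = I_x + I_y = 117.2907 in⁴.

J ≈ 117.29 in⁴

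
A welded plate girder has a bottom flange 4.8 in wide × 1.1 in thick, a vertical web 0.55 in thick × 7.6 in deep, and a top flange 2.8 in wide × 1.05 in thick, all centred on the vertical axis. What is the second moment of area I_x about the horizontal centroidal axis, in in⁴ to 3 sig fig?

I_x ≈ 167 in⁴

Break the section into simple shapes (no overlaps), measuring from the bottom-left corner of the bounding box.
Bottom plate: 4.8 × 1.1, A = 5.28 in², y = 0.55 in, Ī = 0.5324 in⁴.
Web plate: 0.55 × 7.6, A = 4.18 in², y = 4.9 in, Ī = 20.12 in⁴.
Top plate: 2.8 × 1.05, A = 2.94 in², y = 9.225 in, Ī = 0.27011 in⁴.
Centroid: ȳ = ΣA·y / ΣA = 4.0732 in.
Transfer each piece to the horizontal centroidal axis using Ī + A·d² with d = y − 4.0732:
  bottom plate: d = -3.5232 in → contributes +66.072 in⁴
  web plate: d = 0.82681 in → contributes +22.977 in⁴
  top plate: d = 5.1518 in → contributes +78.301 in⁴
Total I = 167.35 in⁴.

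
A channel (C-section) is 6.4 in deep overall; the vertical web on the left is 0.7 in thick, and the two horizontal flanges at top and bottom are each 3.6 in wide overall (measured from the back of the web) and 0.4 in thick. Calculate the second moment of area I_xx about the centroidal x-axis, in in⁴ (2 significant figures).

I_xx ≈ 36 in⁴

Break the section into simple shapes (no overlaps), measuring from the bottom-left corner of the bounding box.
Web: 0.7 × 6.4, A = 4.48 in², y = 3.2 in, Ī = 15.29 in⁴.
Top flange (beyond web): 2.9 × 0.4, A = 1.16 in², y = 6.2 in, Ī = 0.01547 in⁴.
Bottom flange (beyond web): 2.9 × 0.4, A = 1.16 in², y = 0.2 in, Ī = 0.01547 in⁴.
By symmetry the centroid is at mid-height, ȳ = 3.2 in.
Transfer each piece to the centroidal x-axis using Ī + A·d² with d = y − 3.2:
  web: d = 0 in → contributes +15.29 in⁴
  top flange (beyond web): d = 3 in → contributes +10.46 in⁴
  bottom flange (beyond web): d = -3 in → contributes +10.46 in⁴
Total I = 36.2 in⁴.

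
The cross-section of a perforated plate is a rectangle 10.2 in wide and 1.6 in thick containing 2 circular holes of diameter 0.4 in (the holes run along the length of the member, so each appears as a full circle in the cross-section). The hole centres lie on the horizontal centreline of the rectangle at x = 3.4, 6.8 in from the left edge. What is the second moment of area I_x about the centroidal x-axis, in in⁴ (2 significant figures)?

Split into non-overlapping primitives; take the origin at the lower-left of the bounding box.
Plate: 10.2 × 1.6, A = 16.32 in², y = 0.8 in, Ī = 3.482 in⁴.
Hole 1 (subtracted): ⌀0.4, A = 0.1257 in², y = 0.8 in, Ī = 0.001257 in⁴.
Hole 2 (subtracted): ⌀0.4, A = 0.1257 in², y = 0.8 in, Ī = 0.001257 in⁴.
By symmetry the centroid is at mid-height, ȳ = 0.8 in.
All pieces are centred on the centroidal x-axis, so I = ΣĪ (holes subtracted) = 3.479 in⁴.

I_x ≈ 3.5 in⁴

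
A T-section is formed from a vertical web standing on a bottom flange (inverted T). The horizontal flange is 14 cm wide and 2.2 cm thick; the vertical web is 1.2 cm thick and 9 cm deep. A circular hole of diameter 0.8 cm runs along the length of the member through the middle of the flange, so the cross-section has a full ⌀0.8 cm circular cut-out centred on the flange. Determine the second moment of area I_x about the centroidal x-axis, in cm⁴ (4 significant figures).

I_x ≈ 335.0 cm⁴

Treat the section as a set of non-overlapping primitives; coordinates are from the bounding-box lower-left.
Flange: 14 × 2.2, A = 30.8 cm², y = 1.1 cm, Ī = 12.4227 cm⁴.
Web: 1.2 × 9, A = 10.8 cm², y = 6.7 cm, Ī = 72.9 cm⁴.
Hole (subtracted): ⌀0.8, A = 0.502655 cm², y = 1.1 cm, Ī = 0.0201062 cm⁴.
Centroid: ȳ = ΣA·y / ΣA = 2.57163 cm.
Transfer each piece to the centroidal x-axis using Ī + A·d² with d = y − 2.57163:
  flange: d = -1.47163 cm → contributes +79.1259 cm⁴
  web: d = 4.12837 cm → contributes +256.969 cm⁴
  hole: d = -1.47163 cm → contributes −1.1087 cm⁴
Total I = 334.987 cm⁴.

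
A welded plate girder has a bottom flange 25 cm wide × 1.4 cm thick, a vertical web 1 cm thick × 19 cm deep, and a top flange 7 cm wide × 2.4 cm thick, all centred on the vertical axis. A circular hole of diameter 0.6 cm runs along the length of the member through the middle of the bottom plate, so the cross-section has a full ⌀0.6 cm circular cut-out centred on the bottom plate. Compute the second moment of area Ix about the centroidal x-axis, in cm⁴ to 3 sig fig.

Ix ≈ 5690 cm⁴

Break the section into simple shapes (no overlaps), measuring from the bottom-left corner of the bounding box.
Bottom plate: 25 × 1.4, A = 35 cm², y = 0.7 cm, Ī = 5.7167 cm⁴.
Web plate: 1 × 19, A = 19 cm², y = 10.9 cm, Ī = 571.58 cm⁴.
Top plate: 7 × 2.4, A = 16.8 cm², y = 21.6 cm, Ī = 8.064 cm⁴.
Hole (subtracted): ⌀0.6, A = 0.28274 cm², y = 0.7 cm, Ī = 0.0063617 cm⁴.
Centroid: ȳ = ΣA·y / ΣA = 8.4275 cm.
Transfer each piece to the centroidal x-axis using Ī + A·d² with d = y − 8.4275:
  bottom plate: d = -7.7275 cm → contributes +2095.7 cm⁴
  web plate: d = 2.4725 cm → contributes +687.74 cm⁴
  top plate: d = 13.173 cm → contributes +2923.1 cm⁴
  hole: d = -7.7275 cm → contributes −16.89 cm⁴
Total I = 5689.7 cm⁴.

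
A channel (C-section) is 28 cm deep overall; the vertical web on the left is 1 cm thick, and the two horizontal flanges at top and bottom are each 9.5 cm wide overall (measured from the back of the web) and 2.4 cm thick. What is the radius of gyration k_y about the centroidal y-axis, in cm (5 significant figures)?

Split into non-overlapping primitives; take the origin at the lower-left of the bounding box.
Web: 1 × 28, A = 28 cm², x = 0.5 cm, Ī = 2.333333 cm⁴.
Top flange (beyond web): 8.5 × 2.4, A = 20.4 cm², x = 5.25 cm, Ī = 122.825 cm⁴.
Bottom flange (beyond web): 8.5 × 2.4, A = 20.4 cm², x = 5.25 cm, Ī = 122.825 cm⁴.
Centroid: x̄ = ΣA·x / ΣA = 3.31686 cm.
Transfer each piece to the centroidal y-axis using Ī + A·d² with d = x − 3.31686:
  web: d = -2.81686 cm → contributes +224.505 cm⁴
  top flange (beyond web): d = 1.93314 cm → contributes +199.0604 cm⁴
  bottom flange (beyond web): d = 1.93314 cm → contributes +199.0604 cm⁴
Total I = 622.6258 cm⁴.
Radius of gyration: k = √(I/A) = √(622.6258 / 68.8) = 3.008287 cm.

k_y ≈ 3.0083 cm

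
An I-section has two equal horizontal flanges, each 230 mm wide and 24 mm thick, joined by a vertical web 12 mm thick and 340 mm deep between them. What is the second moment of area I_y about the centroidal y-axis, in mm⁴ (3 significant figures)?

Split into non-overlapping primitives; take the origin at the lower-left of the bounding box.
Bottom flange: 230 × 24, A = 5 520 mm², x = 115 mm, Ī = 24 334 000 mm⁴.
Web: 12 × 340, A = 4 080 mm², x = 115 mm, Ī = 48 960 mm⁴.
Top flange: 230 × 24, A = 5 520 mm², x = 115 mm, Ī = 24 334 000 mm⁴.
By symmetry the centroid is at mid-width, x̄ = 115 mm.
All pieces are centred on the centroidal y-axis, so I = ΣĪ = 48 716 960 mm⁴.

I_y ≈ 4.87 × 10⁷ mm⁴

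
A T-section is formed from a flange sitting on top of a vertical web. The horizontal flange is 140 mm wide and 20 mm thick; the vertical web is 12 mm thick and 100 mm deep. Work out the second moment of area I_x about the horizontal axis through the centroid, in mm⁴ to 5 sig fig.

Treat the section as a set of non-overlapping primitives; coordinates are from the bounding-box lower-left.
Flange: 140 × 20, A = 2 800 mm², y = 110 mm, Ī = 93333.33 mm⁴.
Web: 12 × 100, A = 1 200 mm², y = 50 mm, Ī = 1 000 000 mm⁴.
Centroid: ȳ = ΣA·y / ΣA = 92 mm.
Transfer each piece to the horizontal axis through the centroid using Ī + A·d² with d = y − 92:
  flange: d = 18 mm → contributes +1 000 533 mm⁴
  web: d = -42 mm → contributes +3 116 800 mm⁴
Total I = 4 117 333 mm⁴.

I_x ≈ 4.1173 × 10⁶ mm⁴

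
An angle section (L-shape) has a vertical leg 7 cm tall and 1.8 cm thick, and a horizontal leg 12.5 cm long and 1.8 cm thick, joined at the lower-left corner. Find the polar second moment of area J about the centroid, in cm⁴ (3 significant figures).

Split into non-overlapping primitives; take the origin at the lower-left of the bounding box.
Vertical leg: 1.8 × 7, A = 12.6 cm², y = 3.5 cm, Ī = 51.45 cm⁴.
Horizontal leg (remainder): 10.7 × 1.8, A = 19.26 cm², y = 0.9 cm, Ī = 5.2002 cm⁴.
Centroid: ȳ = ΣA·y / ΣA = 1.9282 cm.
Transfer each piece to the centroidal x-axis using Ī + A·d² with d = y − 1.9282:
  vertical leg: d = 1.5718 cm → contributes +82.577 cm⁴
  horizontal leg (remainder): d = -1.0282 cm → contributes +25.564 cm⁴
Total I = 108.14 cm⁴.
For the y-axis: x̄ = 4.6782 cm.
Repeating about the centroidal y-axis gives I_y = 484.7 cm⁴.
Polar second moment: J = I_x + I_y = 592.84 cm⁴.

J ≈ 593 cm⁴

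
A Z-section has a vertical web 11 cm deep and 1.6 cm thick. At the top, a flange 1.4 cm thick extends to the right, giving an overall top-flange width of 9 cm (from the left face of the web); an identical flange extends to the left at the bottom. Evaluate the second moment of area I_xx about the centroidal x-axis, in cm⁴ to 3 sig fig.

I_xx ≈ 658 cm⁴

Decompose the section into non-overlapping parts with the origin at the bottom-left of its bounding rectangle.
Web: 1.6 × 11, A = 17.6 cm², y = 5.5 cm, Ī = 177.47 cm⁴.
Top flange (beyond web): 7.4 × 1.4, A = 10.36 cm², y = 10.3 cm, Ī = 1.6921 cm⁴.
Bottom flange (beyond web): 7.4 × 1.4, A = 10.36 cm², y = 0.7 cm, Ī = 1.6921 cm⁴.
Centroid: ȳ = ΣA·y / ΣA = 5.5 cm.
Transfer each piece to the centroidal x-axis using Ī + A·d² with d = y − 5.5:
  web: d = 0 cm → contributes +177.47 cm⁴
  top flange (beyond web): d = 4.8 cm → contributes +240.39 cm⁴
  bottom flange (beyond web): d = -4.8 cm → contributes +240.39 cm⁴
Total I = 658.24 cm⁴.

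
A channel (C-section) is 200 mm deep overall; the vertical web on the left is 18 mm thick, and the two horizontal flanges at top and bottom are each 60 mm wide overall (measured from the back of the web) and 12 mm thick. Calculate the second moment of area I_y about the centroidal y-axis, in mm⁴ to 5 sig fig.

I_y ≈ 9.5413 × 10⁵ mm⁴

Decompose the section into non-overlapping parts with the origin at the bottom-left of its bounding rectangle.
Web: 18 × 200, A = 3 600 mm², x = 9 mm, Ī = 97 200 mm⁴.
Top flange (beyond web): 42 × 12, A = 504 mm², x = 39 mm, Ī = 74 088 mm⁴.
Bottom flange (beyond web): 42 × 12, A = 504 mm², x = 39 mm, Ī = 74 088 mm⁴.
Centroid: x̄ = ΣA·x / ΣA = 15.5625 mm.
Transfer each piece to the centroidal y-axis using Ī + A·d² with d = x − 15.5625:
  web: d = -6.5625 mm → contributes +252239.1 mm⁴
  top flange (beyond web): d = 23.4375 mm → contributes +350943.5 mm⁴
  bottom flange (beyond web): d = 23.4375 mm → contributes +350943.5 mm⁴
Total I = 954 126 mm⁴.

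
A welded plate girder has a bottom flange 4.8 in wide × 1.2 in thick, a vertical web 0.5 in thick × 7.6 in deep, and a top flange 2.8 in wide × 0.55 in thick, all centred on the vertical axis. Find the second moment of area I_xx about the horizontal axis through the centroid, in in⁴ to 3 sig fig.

I_xx ≈ 123 in⁴

Split into non-overlapping primitives; take the origin at the lower-left of the bounding box.
Bottom plate: 4.8 × 1.2, A = 5.76 in², y = 0.6 in, Ī = 0.6912 in⁴.
Web plate: 0.5 × 7.6, A = 3.8 in², y = 5 in, Ī = 18.291 in⁴.
Top plate: 2.8 × 0.55, A = 1.54 in², y = 9.075 in, Ī = 0.038821 in⁴.
Centroid: ȳ = ΣA·y / ΣA = 3.2821 in.
Transfer each piece to the horizontal axis through the centroid using Ī + A·d² with d = y − 3.2821:
  bottom plate: d = -2.6821 in → contributes +42.127 in⁴
  web plate: d = 1.7179 in → contributes +29.505 in⁴
  top plate: d = 5.7929 in → contributes +51.717 in⁴
Total I = 123.35 in⁴.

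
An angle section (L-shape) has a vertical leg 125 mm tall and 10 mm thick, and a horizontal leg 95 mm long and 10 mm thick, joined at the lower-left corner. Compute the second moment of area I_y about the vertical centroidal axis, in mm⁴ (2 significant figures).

Treat the section as a set of non-overlapping primitives; coordinates are from the bounding-box lower-left.
Vertical leg: 10 × 125, A = 1 250 mm², x = 5 mm, Ī = 10 417 mm⁴.
Horizontal leg (remainder): 85 × 10, A = 850 mm², x = 52.5 mm, Ī = 511 771 mm⁴.
Centroid: x̄ = ΣA·x / ΣA = 24.23 mm.
Transfer each piece to the vertical centroidal axis using Ī + A·d² with d = x − 24.23:
  vertical leg: d = -19.23 mm → contributes +472 475 mm⁴
  horizontal leg (remainder): d = 28.27 mm → contributes +1 191 268 mm⁴
Total I = 1 663 743 mm⁴.

I_y ≈ 1.7 × 10⁶ mm⁴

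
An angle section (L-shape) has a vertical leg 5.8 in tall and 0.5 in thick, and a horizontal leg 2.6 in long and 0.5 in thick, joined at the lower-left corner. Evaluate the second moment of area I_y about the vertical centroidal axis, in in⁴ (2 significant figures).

Decompose the section into non-overlapping parts with the origin at the bottom-left of its bounding rectangle.
Vertical leg: 0.5 × 5.8, A = 2.9 in², x = 0.25 in, Ī = 0.06042 in⁴.
Horizontal leg (remainder): 2.1 × 0.5, A = 1.05 in², x = 1.55 in, Ī = 0.3859 in⁴.
Centroid: x̄ = ΣA·x / ΣA = 0.5956 in.
Transfer each piece to the vertical centroidal axis using Ī + A·d² with d = x − 0.5956:
  vertical leg: d = -0.3456 in → contributes +0.4067 in⁴
  horizontal leg (remainder): d = 0.9544 in → contributes +1.342 in⁴
Total I = 1.749 in⁴.

I_y ≈ 1.7 in⁴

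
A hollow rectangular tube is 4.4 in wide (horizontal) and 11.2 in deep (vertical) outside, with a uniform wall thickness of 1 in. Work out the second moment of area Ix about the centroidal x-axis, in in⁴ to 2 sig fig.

Decompose the section into non-overlapping parts with the origin at the bottom-left of its bounding rectangle.
Outer rectangle: 4.4 × 11.2, A = 49.28 in², y = 5.6 in, Ī = 515.1 in⁴.
Inner void (subtracted): 2.4 × 9.2, A = 22.08 in², y = 5.6 in, Ī = 155.7 in⁴.
By symmetry the centroid is at mid-height, ȳ = 5.6 in.
All pieces are centred on the centroidal x-axis, so I = ΣĪ (holes subtracted) = 359.4 in⁴.

Ix ≈ 360 in⁴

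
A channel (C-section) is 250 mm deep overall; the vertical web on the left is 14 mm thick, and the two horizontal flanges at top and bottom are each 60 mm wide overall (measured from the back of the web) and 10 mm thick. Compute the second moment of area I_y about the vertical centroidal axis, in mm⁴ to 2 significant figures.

I_y ≈ 8.8 × 10⁵ mm⁴

Decompose the section into non-overlapping parts with the origin at the bottom-left of its bounding rectangle.
Web: 14 × 250, A = 3 500 mm², x = 7 mm, Ī = 57 167 mm⁴.
Top flange (beyond web): 46 × 10, A = 460 mm², x = 37 mm, Ī = 81 113 mm⁴.
Bottom flange (beyond web): 46 × 10, A = 460 mm², x = 37 mm, Ī = 81 113 mm⁴.
Centroid: x̄ = ΣA·x / ΣA = 13.24 mm.
Transfer each piece to the vertical centroidal axis using Ī + A·d² with d = x − 13.24:
  web: d = -6.244 mm → contributes +193 638 mm⁴
  top flange (beyond web): d = 23.76 mm → contributes +340 706 mm⁴
  bottom flange (beyond web): d = 23.76 mm → contributes +340 706 mm⁴
Total I = 875 049 mm⁴.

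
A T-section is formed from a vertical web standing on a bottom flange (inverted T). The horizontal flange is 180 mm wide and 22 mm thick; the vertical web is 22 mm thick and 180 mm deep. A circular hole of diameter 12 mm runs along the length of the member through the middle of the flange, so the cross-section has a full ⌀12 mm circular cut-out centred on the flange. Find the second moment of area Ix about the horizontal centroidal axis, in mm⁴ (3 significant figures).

Ix ≈ 3.08 × 10⁷ mm⁴

Break the section into simple shapes (no overlaps), measuring from the bottom-left corner of the bounding box.
Flange: 180 × 22, A = 3 960 mm², y = 11 mm, Ī = 159 720 mm⁴.
Web: 22 × 180, A = 3 960 mm², y = 112 mm, Ī = 10 692 000 mm⁴.
Hole (subtracted): ⌀12, A = 113.1 mm², y = 11 mm, Ī = 1017.9 mm⁴.
Centroid: ȳ = ΣA·y / ΣA = 62.232 mm.
Transfer each piece to the horizontal centroidal axis using Ī + A·d² with d = y − 62.232:
  flange: d = -51.232 mm → contributes +10 553 434 mm⁴
  web: d = 49.768 mm → contributes +20 500 505 mm⁴
  hole: d = -51.232 mm → contributes −297 862 mm⁴
Total I = 30 756 077 mm⁴.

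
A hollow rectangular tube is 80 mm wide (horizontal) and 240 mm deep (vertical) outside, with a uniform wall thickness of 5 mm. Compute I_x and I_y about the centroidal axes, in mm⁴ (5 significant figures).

Decompose the section into non-overlapping parts with the origin at the bottom-left of its bounding rectangle.
Outer rectangle: 80 × 240, A = 19 200 mm², y = 120 mm, Ī = 92 160 000 mm⁴.
Inner void (subtracted): 70 × 230, A = 16 100 mm², y = 120 mm, Ī = 70 974 167 mm⁴.
By symmetry the centroid is at mid-height, ȳ = 120 mm.
All pieces are centred on the centroidal x-axis, so I = ΣĪ (holes subtracted) = 21 185 833 mm⁴.
Repeating about the centroidal y-axis gives I_y = 3 665 833 mm⁴.

I_x ≈ 2.1186 × 10⁷ mm⁴, I_y ≈ 3.6658 × 10⁶ mm⁴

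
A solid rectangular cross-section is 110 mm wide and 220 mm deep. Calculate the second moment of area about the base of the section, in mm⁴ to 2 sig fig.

I_base ≈ 3.9 × 10⁸ mm⁴

The section: 110 × 220, A = 24 200 mm², y = 110 mm, Ī = 97 606 667 mm⁴.
Transfer it to the bottom edge using Ī + A·d² with d = y − 0:
  the section: d = 110 mm → contributes +390 426 667 mm⁴
Total I = 390 426 667 mm⁴.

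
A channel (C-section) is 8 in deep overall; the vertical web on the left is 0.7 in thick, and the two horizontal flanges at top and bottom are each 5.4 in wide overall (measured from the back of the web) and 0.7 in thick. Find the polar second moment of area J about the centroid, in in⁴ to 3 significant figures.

Treat the section as a set of non-overlapping primitives; coordinates are from the bounding-box lower-left.
Web: 0.7 × 8, A = 5.6 in², y = 4 in, Ī = 29.867 in⁴.
Top flange (beyond web): 4.7 × 0.7, A = 3.29 in², y = 7.65 in, Ī = 0.13434 in⁴.
Bottom flange (beyond web): 4.7 × 0.7, A = 3.29 in², y = 0.35 in, Ī = 0.13434 in⁴.
By symmetry the centroid is at mid-height, ȳ = 4 in.
Transfer each piece to the centroidal x-axis using Ī + A·d² with d = y − 4:
  web: d = 0 in → contributes +29.867 in⁴
  top flange (beyond web): d = 3.65 in → contributes +43.965 in⁴
  bottom flange (beyond web): d = -3.65 in → contributes +43.965 in⁴
Total I = 117.8 in⁴.
For the y-axis: x̄ = 1.8086 in.
Repeating about the centroidal y-axis gives I_y = 34.396 in⁴.
Polar second moment: J = I_x + I_y = 152.19 in⁴.

J ≈ 152 in⁴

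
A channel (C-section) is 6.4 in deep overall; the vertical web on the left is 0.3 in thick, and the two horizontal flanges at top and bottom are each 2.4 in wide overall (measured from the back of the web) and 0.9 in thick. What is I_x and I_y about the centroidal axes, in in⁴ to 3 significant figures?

Split into non-overlapping primitives; take the origin at the lower-left of the bounding box.
Web: 0.3 × 6.4, A = 1.92 in², y = 3.2 in, Ī = 6.5536 in⁴.
Top flange (beyond web): 2.1 × 0.9, A = 1.89 in², y = 5.95 in, Ī = 0.12758 in⁴.
Bottom flange (beyond web): 2.1 × 0.9, A = 1.89 in², y = 0.45 in, Ī = 0.12758 in⁴.
By symmetry the centroid is at mid-height, ȳ = 3.2 in.
Transfer each piece to the centroidal x-axis using Ī + A·d² with d = y − 3.2:
  web: d = 0 in → contributes +6.5536 in⁴
  top flange (beyond web): d = 2.75 in → contributes +14.421 in⁴
  bottom flange (beyond web): d = -2.75 in → contributes +14.421 in⁴
Total I = 35.395 in⁴.
For the y-axis: x̄ = 0.94579 in.
Repeating about the centroidal y-axis gives I_y = 3.237 in⁴.

I_x ≈ 35.4 in⁴, I_y ≈ 3.24 in⁴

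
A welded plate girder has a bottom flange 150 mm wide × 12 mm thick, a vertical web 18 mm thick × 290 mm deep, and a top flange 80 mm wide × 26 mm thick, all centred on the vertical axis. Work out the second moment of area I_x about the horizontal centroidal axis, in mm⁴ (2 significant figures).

Split into non-overlapping primitives; take the origin at the lower-left of the bounding box.
Bottom plate: 150 × 12, A = 1 800 mm², y = 6 mm, Ī = 21 600 mm⁴.
Web plate: 18 × 290, A = 5 220 mm², y = 157 mm, Ī = 36 583 500 mm⁴.
Top plate: 80 × 26, A = 2 080 mm², y = 315 mm, Ī = 117 173 mm⁴.
Centroid: ȳ = ΣA·y / ΣA = 163.2 mm.
Transfer each piece to the horizontal centroidal axis using Ī + A·d² with d = y − 163.2:
  bottom plate: d = -157.2 mm → contributes +44 529 035 mm⁴
  web plate: d = -6.246 mm → contributes +36 787 155 mm⁴
  top plate: d = 151.8 mm → contributes +48 017 971 mm⁴
Total I = 129 334 162 mm⁴.

I_x ≈ 1.3 × 10⁸ mm⁴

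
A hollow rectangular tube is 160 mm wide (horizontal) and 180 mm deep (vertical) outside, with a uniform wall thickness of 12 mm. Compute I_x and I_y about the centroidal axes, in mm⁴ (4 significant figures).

Break the section into simple shapes (no overlaps), measuring from the bottom-left corner of the bounding box.
Outer rectangle: 160 × 180, A = 28 800 mm², y = 90 mm, Ī = 77 760 000 mm⁴.
Inner void (subtracted): 136 × 156, A = 21 216 mm², y = 90 mm, Ī = 43 026 048 mm⁴.
By symmetry the centroid is at mid-height, ȳ = 90 mm.
All pieces are centred on the centroidal x-axis, so I = ΣĪ (holes subtracted) = 34 733 952 mm⁴.
Repeating about the centroidal y-axis gives I_y = 28 739 072 mm⁴.

I_x ≈ 3.473 × 10⁷ mm⁴, I_y ≈ 2.874 × 10⁷ mm⁴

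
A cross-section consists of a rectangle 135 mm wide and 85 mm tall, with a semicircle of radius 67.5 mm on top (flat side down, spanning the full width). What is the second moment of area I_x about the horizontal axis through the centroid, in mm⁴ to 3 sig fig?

I_x ≈ 3.15 × 10⁷ mm⁴

Break the section into simple shapes (no overlaps), measuring from the bottom-left corner of the bounding box.
Rectangular body: 135 × 85, A = 11 475 mm², y = 42.5 mm, Ī = 6 908 906 mm⁴.
Semicircular cap: semicircle r = 67.5, A = 7156.9 mm², y = 113.65 mm, Ī = 2 278 490 mm⁴.
Centroid: ȳ = ΣA·y / ΣA = 69.829 mm.
Transfer each piece to the horizontal axis through the centroid using Ī + A·d² with d = y − 69.829:
  rectangular body: d = -27.329 mm → contributes +15 479 589 mm⁴
  semicircular cap: d = 43.818 mm → contributes +16 020 197 mm⁴
Total I = 31 499 785 mm⁴.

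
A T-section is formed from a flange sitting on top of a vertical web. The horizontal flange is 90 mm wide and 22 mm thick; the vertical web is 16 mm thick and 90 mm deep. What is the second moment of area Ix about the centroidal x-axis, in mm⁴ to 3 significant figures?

Split into non-overlapping primitives; take the origin at the lower-left of the bounding box.
Flange: 90 × 22, A = 1 980 mm², y = 101 mm, Ī = 79 860 mm⁴.
Web: 16 × 90, A = 1 440 mm², y = 45 mm, Ī = 972 000 mm⁴.
Centroid: ȳ = ΣA·y / ΣA = 77.421 mm.
Transfer each piece to the centroidal x-axis using Ī + A·d² with d = y − 77.421:
  flange: d = 23.579 mm → contributes +1 180 674 mm⁴
  web: d = -32.421 mm → contributes +2 485 620 mm⁴
Total I = 3 666 294 mm⁴.

Ix ≈ 3.67 × 10⁶ mm⁴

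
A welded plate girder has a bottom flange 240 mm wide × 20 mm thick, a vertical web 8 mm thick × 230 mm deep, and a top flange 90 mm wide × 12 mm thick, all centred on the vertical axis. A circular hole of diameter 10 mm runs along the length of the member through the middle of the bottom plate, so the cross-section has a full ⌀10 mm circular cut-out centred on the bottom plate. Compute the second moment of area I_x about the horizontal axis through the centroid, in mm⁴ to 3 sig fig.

Break the section into simple shapes (no overlaps), measuring from the bottom-left corner of the bounding box.
Bottom plate: 240 × 20, A = 4 800 mm², y = 10 mm, Ī = 160 000 mm⁴.
Web plate: 8 × 230, A = 1 840 mm², y = 135 mm, Ī = 8 111 333 mm⁴.
Top plate: 90 × 12, A = 1 080 mm², y = 256 mm, Ī = 12 960 mm⁴.
Hole (subtracted): ⌀10, A = 78.54 mm², y = 10 mm, Ī = 490.87 mm⁴.
Centroid: ȳ = ΣA·y / ΣA = 74.867 mm.
Transfer each piece to the horizontal axis through the centroid using Ī + A·d² with d = y − 74.867:
  bottom plate: d = -64.867 mm → contributes +20 357 207 mm⁴
  web plate: d = 60.133 mm → contributes +14 764 692 mm⁴
  top plate: d = 181.13 mm → contributes +35 446 785 mm⁴
  hole: d = -64.867 mm → contributes −330 967 mm⁴
Total I = 70 237 717 mm⁴.

I_x ≈ 7.02 × 10⁷ mm⁴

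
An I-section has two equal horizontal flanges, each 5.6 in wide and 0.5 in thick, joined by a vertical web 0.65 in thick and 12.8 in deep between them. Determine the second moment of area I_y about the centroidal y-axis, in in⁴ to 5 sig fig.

I_y ≈ 14.928 in⁴

Break the section into simple shapes (no overlaps), measuring from the bottom-left corner of the bounding box.
Bottom flange: 5.6 × 0.5, A = 2.8 in², x = 2.8 in, Ī = 7.317333 in⁴.
Web: 0.65 × 12.8, A = 8.32 in², x = 2.8 in, Ī = 0.2929333 in⁴.
Top flange: 5.6 × 0.5, A = 2.8 in², x = 2.8 in, Ī = 7.317333 in⁴.
By symmetry the centroid is at mid-width, x̄ = 2.8 in.
All pieces are centred on the centroidal y-axis, so I = ΣĪ = 14.9276 in⁴.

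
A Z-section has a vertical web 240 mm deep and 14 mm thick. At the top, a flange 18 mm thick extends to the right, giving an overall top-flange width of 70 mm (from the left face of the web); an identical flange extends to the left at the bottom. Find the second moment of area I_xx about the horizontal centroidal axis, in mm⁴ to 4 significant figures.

Break the section into simple shapes (no overlaps), measuring from the bottom-left corner of the bounding box.
Web: 14 × 240, A = 3 360 mm², y = 120 mm, Ī = 16 128 000 mm⁴.
Top flange (beyond web): 56 × 18, A = 1 008 mm², y = 231 mm, Ī = 27 216 mm⁴.
Bottom flange (beyond web): 56 × 18, A = 1 008 mm², y = 9 mm, Ī = 27 216 mm⁴.
Centroid: ȳ = ΣA·y / ΣA = 120 mm.
Transfer each piece to the horizontal centroidal axis using Ī + A·d² with d = y − 120:
  web: d = 0 mm → contributes +16 128 000 mm⁴
  top flange (beyond web): d = 111 mm → contributes +12 446 784 mm⁴
  bottom flange (beyond web): d = -111 mm → contributes +12 446 784 mm⁴
Total I = 41 021 568 mm⁴.

I_xx ≈ 4.102 × 10⁷ mm⁴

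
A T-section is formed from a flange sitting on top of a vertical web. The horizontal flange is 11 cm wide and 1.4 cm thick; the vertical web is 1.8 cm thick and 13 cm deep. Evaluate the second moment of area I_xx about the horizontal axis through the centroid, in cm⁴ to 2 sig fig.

Treat the section as a set of non-overlapping primitives; coordinates are from the bounding-box lower-left.
Flange: 11 × 1.4, A = 15.4 cm², y = 13.7 cm, Ī = 2.515 cm⁴.
Web: 1.8 × 13, A = 23.4 cm², y = 6.5 cm, Ī = 329.6 cm⁴.
Centroid: ȳ = ΣA·y / ΣA = 9.358 cm.
Transfer each piece to the horizontal axis through the centroid using Ī + A·d² with d = y − 9.358:
  flange: d = 4.342 cm → contributes +292.9 cm⁴
  web: d = -2.858 cm → contributes +520.6 cm⁴
Total I = 813.5 cm⁴.

I_xx ≈ 810 cm⁴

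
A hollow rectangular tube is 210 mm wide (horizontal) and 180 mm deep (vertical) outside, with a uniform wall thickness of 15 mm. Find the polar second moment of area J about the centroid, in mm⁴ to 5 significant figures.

J ≈ 1.1745 × 10⁸ mm⁴

Decompose the section into non-overlapping parts with the origin at the bottom-left of its bounding rectangle.
Outer rectangle: 210 × 180, A = 37 800 mm², y = 90 mm, Ī = 102 060 000 mm⁴.
Inner void (subtracted): 180 × 150, A = 27 000 mm², y = 90 mm, Ī = 50 625 000 mm⁴.
By symmetry the centroid is at mid-height, ȳ = 90 mm.
All pieces are centred on the centroidal x-axis, so I = ΣĪ (holes subtracted) = 51 435 000 mm⁴.
Repeating about the centroidal y-axis gives I_y = 66 015 000 mm⁴.
Polar second moment: J = I_x + I_y = 117 450 000 mm⁴.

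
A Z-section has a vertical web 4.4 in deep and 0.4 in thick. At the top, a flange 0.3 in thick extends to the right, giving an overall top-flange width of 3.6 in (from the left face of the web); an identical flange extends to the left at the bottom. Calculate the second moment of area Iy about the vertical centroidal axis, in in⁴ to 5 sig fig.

Treat the section as a set of non-overlapping primitives; coordinates are from the bounding-box lower-left.
Web: 0.4 × 4.4, A = 1.76 in², x = 3.4 in, Ī = 0.02346667 in⁴.
Top flange (beyond web): 3.2 × 0.3, A = 0.96 in², x = 5.2 in, Ī = 0.8192 in⁴.
Bottom flange (beyond web): 3.2 × 0.3, A = 0.96 in², x = 1.6 in, Ī = 0.8192 in⁴.
Centroid: x̄ = ΣA·x / ΣA = 3.4 in.
Transfer each piece to the vertical centroidal axis using Ī + A·d² with d = x − 3.4:
  web: d = 0 in → contributes +0.02346667 in⁴
  top flange (beyond web): d = 1.8 in → contributes +3.9296 in⁴
  bottom flange (beyond web): d = -1.8 in → contributes +3.9296 in⁴
Total I = 7.882667 in⁴.

Iy ≈ 7.8827 in⁴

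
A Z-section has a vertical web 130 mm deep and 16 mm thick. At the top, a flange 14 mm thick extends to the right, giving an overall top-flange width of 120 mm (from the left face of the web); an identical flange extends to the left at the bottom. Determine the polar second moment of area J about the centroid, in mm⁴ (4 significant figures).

J ≈ 2.593 × 10⁷ mm⁴

Decompose the section into non-overlapping parts with the origin at the bottom-left of its bounding rectangle.
Web: 16 × 130, A = 2 080 mm², y = 65 mm, Ī = 2 929 333 mm⁴.
Top flange (beyond web): 104 × 14, A = 1 456 mm², y = 123 mm, Ī = 23781.3 mm⁴.
Bottom flange (beyond web): 104 × 14, A = 1 456 mm², y = 7 mm, Ī = 23781.3 mm⁴.
Centroid: ȳ = ΣA·y / ΣA = 65 mm.
Transfer each piece to the centroidal x-axis using Ī + A·d² with d = y − 65:
  web: d = 0 mm → contributes +2 929 333 mm⁴
  top flange (beyond web): d = 58 mm → contributes +4 921 765 mm⁴
  bottom flange (beyond web): d = -58 mm → contributes +4 921 765 mm⁴
Total I = 12 772 864 mm⁴.
For the y-axis: x̄ = 112 mm.
Repeating about the centroidal y-axis gives I_y = 13 152 256 mm⁴.
Polar second moment: J = I_x + I_y = 25 925 120 mm⁴.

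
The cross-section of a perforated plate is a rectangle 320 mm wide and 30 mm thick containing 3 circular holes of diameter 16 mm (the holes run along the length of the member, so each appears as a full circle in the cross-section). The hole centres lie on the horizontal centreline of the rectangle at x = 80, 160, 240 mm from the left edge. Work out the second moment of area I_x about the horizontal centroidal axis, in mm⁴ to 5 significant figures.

I_x ≈ 7.1035 × 10⁵ mm⁴

Treat the section as a set of non-overlapping primitives; coordinates are from the bounding-box lower-left.
Plate: 320 × 30, A = 9 600 mm², y = 15 mm, Ī = 720 000 mm⁴.
Hole 1 (subtracted): ⌀16, A = 201.0619 mm², y = 15 mm, Ī = 3216.991 mm⁴.
Hole 2 (subtracted): ⌀16, A = 201.0619 mm², y = 15 mm, Ī = 3216.991 mm⁴.
Hole 3 (subtracted): ⌀16, A = 201.0619 mm², y = 15 mm, Ī = 3216.991 mm⁴.
By symmetry the centroid is at mid-height, ȳ = 15 mm.
All pieces are centred on the horizontal centroidal axis, so I = ΣĪ (holes subtracted) = 710 349 mm⁴.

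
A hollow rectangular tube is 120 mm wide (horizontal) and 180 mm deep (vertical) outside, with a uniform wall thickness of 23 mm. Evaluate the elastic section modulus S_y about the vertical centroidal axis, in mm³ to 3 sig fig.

S_y ≈ 3.57 × 10⁵ mm³

Split into non-overlapping primitives; take the origin at the lower-left of the bounding box.
Outer rectangle: 120 × 180, A = 21 600 mm², x = 60 mm, Ī = 25 920 000 mm⁴.
Inner void (subtracted): 74 × 134, A = 9 916 mm², x = 60 mm, Ī = 4 525 001 mm⁴.
By symmetry the centroid is at mid-width, x̄ = 60 mm.
All pieces are centred on the vertical centroidal axis, so I = ΣĪ (holes subtracted) = 21 394 999 mm⁴.
Extreme fibre distance c = 60 mm; S = I/c = 356 583 mm³.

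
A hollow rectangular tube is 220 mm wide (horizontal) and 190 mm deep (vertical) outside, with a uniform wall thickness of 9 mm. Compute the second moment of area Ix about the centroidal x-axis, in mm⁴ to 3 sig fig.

Break the section into simple shapes (no overlaps), measuring from the bottom-left corner of the bounding box.
Outer rectangle: 220 × 190, A = 41 800 mm², y = 95 mm, Ī = 125 748 333 mm⁴.
Inner void (subtracted): 202 × 172, A = 34 744 mm², y = 95 mm, Ī = 85 655 541 mm⁴.
By symmetry the centroid is at mid-height, ȳ = 95 mm.
All pieces are centred on the centroidal x-axis, so I = ΣĪ (holes subtracted) = 40 092 792 mm⁴.

Ix ≈ 4.01 × 10⁷ mm⁴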